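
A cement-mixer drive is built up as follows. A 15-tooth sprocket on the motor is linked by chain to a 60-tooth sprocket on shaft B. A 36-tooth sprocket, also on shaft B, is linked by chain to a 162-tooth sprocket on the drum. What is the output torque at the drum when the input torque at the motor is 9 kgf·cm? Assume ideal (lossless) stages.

162 kgf·cm

Chain: ratio = 60/15 = 4; torque at shaft B = 9 × 4 = 36 kgf·cm.
Chain: ratio = 162/36 = 4.5; torque at the drum = 36 × 4.5 = 162 kgf·cm.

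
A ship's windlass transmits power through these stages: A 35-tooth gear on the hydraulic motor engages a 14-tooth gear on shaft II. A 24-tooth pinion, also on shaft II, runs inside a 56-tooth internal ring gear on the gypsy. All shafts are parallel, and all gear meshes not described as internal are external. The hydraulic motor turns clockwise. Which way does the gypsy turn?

anticlockwise

the hydraulic motor → shaft II: external mesh, 1 reversal → CCW.
shaft II → the gypsy: internal mesh, same direction → CCW.
1 reversal in total — an odd number — so the gypsy turns opposite to the hydraulic motor.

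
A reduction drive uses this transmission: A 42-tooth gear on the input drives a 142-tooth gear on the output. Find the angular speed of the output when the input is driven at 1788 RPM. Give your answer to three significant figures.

529 RPM

Gear mesh: ratio = 142/42 = 3.381, so the output turns at 1788 / 3.381 = 528.85 RPM.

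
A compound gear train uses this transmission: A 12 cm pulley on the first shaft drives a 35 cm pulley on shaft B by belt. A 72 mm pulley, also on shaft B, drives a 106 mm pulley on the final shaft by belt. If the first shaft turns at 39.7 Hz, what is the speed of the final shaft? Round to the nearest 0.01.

9.25 Hz

Belt: ratio = 35/12 = 2.9167, so shaft B turns at 39.7 / 2.9167 = 13.611 Hz.
Belt: ratio = 106/72 = 1.4722, so the final shaft turns at 13.611 / 1.4722 = 9.2455 Hz.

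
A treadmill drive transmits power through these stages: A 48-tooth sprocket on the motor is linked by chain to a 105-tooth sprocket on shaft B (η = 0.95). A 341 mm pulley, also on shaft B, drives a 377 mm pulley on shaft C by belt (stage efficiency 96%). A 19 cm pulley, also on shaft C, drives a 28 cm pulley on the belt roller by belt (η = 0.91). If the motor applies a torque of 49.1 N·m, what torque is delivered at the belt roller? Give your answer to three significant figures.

Chain: ratio = 105/48 = 2.1875; torque at shaft B = 49.1 × 2.1875 × 0.95 = 102.04 N·m.
Belt: ratio = 377/341 = 1.1056; torque at shaft C = 102.04 × 1.1056 × 0.96 = 108.3 N·m.
Belt: ratio = 28/19 = 1.4737; torque at the belt roller = 108.3 × 1.4737 × 0.91 = 145.23 N·m.

145 N·m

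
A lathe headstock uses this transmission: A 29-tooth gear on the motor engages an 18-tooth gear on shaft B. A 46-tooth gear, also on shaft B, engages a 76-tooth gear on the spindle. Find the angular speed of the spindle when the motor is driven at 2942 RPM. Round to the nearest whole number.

2869 RPM

Gear mesh: ratio = 18/29 = 0.62069, so shaft B turns at 2942 / 0.62069 = 4739.9 RPM.
Gear mesh: ratio = 76/46 = 1.6522, so the spindle turns at 4739.9 / 1.6522 = 2868.9 RPM.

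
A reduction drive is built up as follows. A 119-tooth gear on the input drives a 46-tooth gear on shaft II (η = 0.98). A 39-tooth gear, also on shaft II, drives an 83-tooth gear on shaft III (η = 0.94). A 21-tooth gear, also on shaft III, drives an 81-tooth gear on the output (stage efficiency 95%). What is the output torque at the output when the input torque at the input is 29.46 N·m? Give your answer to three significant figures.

81.8 N·m

Gear mesh: ratio = 46/119 = 0.38655; torque at shaft II = 29.46 × 0.38655 × 0.98 = 11.16 N·m.
Gear mesh: ratio = 83/39 = 2.1282; torque at shaft III = 11.16 × 2.1282 × 0.94 = 22.326 N·m.
Gear mesh: ratio = 81/21 = 3.8571; torque at the output = 22.326 × 3.8571 × 0.95 = 81.809 N·m.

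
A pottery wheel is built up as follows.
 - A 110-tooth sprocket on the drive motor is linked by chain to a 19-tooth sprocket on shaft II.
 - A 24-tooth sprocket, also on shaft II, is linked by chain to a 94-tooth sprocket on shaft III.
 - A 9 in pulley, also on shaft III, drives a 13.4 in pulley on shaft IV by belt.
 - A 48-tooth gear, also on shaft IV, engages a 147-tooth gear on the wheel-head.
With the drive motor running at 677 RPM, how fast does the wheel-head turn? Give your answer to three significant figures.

chain 19/110 = 0.17273 → 677/0.17273 = 3919.5 RPM
chain 94/24 = 3.9167 → 3919.5/3.9167 = 1000.7 RPM
belt 13.4/9 = 1.4889 → 1000.7/1.4889 = 672.12 RPM
gear mesh 147/48 = 3.0625 → 672.12/3.0625 = 219.47 RPM

219 RPM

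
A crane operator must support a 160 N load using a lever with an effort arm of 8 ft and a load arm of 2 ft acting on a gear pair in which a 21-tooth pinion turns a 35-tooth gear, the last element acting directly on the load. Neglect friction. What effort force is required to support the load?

Lever MA = effort arm / load arm = 8/2 = 4.
Gear pair MA = 35/21 = 1.6667.
Combined ideal MA = 4 × 1.6667 = 6.6667.
Effort = load / MA = 160 / 6.6667 = 24 N.

24 N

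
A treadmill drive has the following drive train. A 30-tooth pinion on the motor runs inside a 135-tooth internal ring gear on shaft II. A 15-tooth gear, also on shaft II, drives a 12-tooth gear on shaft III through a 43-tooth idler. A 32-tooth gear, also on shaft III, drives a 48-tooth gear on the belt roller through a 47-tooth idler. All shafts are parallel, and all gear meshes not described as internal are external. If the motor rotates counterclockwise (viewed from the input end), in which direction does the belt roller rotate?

the motor → shaft II: internal mesh, same direction → CCW.
shaft II → shaft III: driver → idler → driven is 2 external meshes, 2 reversals → CCW.
shaft III → the belt roller: driver → idler → driven is 2 external meshes, 2 reversals → CCW.
4 reversals in total — an even number — so the belt roller turns the same way as the motor.

counterclockwise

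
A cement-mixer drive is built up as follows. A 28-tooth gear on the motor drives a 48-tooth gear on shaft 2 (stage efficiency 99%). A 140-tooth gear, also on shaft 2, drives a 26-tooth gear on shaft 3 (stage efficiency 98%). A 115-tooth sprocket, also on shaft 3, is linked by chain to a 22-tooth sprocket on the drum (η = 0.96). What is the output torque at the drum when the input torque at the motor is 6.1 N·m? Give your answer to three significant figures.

Gear mesh: ratio = 48/28 = 1.7143; torque at shaft 2 = 6.1 × 1.7143 × 0.99 = 10.353 N·m.
Gear mesh: ratio = 26/140 = 0.18571; torque at shaft 3 = 10.353 × 0.18571 × 0.98 = 1.8842 N·m.
Chain: ratio = 22/115 = 0.1913; torque at the drum = 1.8842 × 0.1913 × 0.96 = 0.34603 N·m.

0.346 N·m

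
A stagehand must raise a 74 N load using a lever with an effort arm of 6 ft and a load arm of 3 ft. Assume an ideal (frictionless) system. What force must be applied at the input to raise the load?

Lever MA = effort arm / load arm = 6/3 = 2.
Effort = load / MA = 74 / 2 = 37 N.

37 N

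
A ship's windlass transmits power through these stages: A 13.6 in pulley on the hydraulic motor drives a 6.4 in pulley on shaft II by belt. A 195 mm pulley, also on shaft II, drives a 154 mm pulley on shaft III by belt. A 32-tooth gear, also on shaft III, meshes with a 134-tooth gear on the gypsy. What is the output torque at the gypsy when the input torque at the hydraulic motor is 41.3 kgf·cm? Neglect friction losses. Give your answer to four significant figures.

belt 6.4/13.6 = 0.47059 → τ = 41.3·0.47059 = 19.435 kgf·cm
belt 154/195 = 0.78974 → τ = 19.435·0.78974 = 15.349 kgf·cm
gear mesh 134/32 = 4.1875 → τ = 15.349·4.1875 = 64.274 kgf·cm

64.27 kgf·cm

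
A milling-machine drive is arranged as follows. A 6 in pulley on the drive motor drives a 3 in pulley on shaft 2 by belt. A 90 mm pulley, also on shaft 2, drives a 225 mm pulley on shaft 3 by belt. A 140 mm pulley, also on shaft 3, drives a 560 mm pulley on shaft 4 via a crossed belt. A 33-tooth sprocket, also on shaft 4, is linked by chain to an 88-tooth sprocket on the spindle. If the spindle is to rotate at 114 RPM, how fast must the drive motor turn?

Overall ratio R = 0.5 × 2.5 × 4 × 2.6667 = 13.333.
Required input speed = output speed × R = 114 × 13.333 = 1520 RPM.

1520 RPM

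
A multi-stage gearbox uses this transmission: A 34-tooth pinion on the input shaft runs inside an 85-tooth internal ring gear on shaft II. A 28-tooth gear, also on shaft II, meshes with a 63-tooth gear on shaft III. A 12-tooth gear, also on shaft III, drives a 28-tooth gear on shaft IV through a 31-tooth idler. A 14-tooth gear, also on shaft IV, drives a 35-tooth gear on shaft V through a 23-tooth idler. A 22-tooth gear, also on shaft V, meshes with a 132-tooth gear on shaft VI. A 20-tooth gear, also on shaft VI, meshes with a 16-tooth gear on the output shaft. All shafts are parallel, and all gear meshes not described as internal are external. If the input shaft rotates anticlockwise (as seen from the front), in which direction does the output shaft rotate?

the input shaft → shaft II: internal mesh, same direction → CCW.
shaft II → shaft III: external mesh, 1 reversal → CW.
shaft III → shaft IV: driver → idler → driven is 2 external meshes, 2 reversals → CW.
shaft IV → shaft V: driver → idler → driven is 2 external meshes, 2 reversals → CW.
shaft V → shaft VI: external mesh, 1 reversal → CCW.
shaft VI → the output shaft: external mesh, 1 reversal → CW.
7 reversals in total — an odd number — so the output shaft turns opposite to the input shaft.

clockwise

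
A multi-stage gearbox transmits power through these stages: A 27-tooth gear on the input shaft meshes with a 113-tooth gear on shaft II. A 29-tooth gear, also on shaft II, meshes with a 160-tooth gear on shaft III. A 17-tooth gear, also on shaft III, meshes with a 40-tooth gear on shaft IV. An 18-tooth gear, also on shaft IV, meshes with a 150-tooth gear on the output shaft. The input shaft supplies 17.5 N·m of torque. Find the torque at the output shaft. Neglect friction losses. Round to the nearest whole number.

gear mesh 113/27 = 4.1852 → τ = 17.5·4.1852 = 73.241 N·m
gear mesh 160/29 = 5.5172 → τ = 73.241·5.5172 = 404.09 N·m
gear mesh 40/17 = 2.3529 → τ = 404.09·2.3529 = 950.79 N·m
gear mesh 150/18 = 8.3333 → τ = 950.79·8.3333 = 7923.3 N·m

7923 N·m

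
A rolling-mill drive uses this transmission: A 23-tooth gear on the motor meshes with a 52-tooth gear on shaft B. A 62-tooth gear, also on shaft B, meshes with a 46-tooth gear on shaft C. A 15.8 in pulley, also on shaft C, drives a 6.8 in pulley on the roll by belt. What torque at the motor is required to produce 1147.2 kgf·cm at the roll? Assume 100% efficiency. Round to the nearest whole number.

1589 kgf·cm

Overall ratio R = 2.2609 × 0.74194 × 0.43038 = 0.72193.
Input torque = output torque / R = 1147.2 / 0.72193 = 1589.1 kgf·cm.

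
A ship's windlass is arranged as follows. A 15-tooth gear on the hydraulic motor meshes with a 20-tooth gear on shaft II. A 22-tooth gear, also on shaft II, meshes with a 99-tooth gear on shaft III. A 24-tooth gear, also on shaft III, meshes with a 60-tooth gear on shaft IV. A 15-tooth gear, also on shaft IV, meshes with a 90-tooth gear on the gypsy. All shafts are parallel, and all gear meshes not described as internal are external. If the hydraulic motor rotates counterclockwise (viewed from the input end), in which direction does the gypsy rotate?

the hydraulic motor → shaft II: external mesh, 1 reversal → CW.
shaft II → shaft III: external mesh, 1 reversal → CCW.
shaft III → shaft IV: external mesh, 1 reversal → CW.
shaft IV → the gypsy: external mesh, 1 reversal → CCW.
4 reversals in total — an even number — so the gypsy turns the same way as the hydraulic motor.

counterclockwise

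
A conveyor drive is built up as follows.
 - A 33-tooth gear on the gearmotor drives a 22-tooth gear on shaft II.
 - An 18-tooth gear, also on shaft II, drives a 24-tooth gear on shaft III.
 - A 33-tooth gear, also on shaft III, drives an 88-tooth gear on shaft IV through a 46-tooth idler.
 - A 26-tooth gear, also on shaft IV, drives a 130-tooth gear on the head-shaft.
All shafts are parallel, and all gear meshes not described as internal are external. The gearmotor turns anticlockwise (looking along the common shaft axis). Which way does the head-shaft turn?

the gearmotor → shaft II: external mesh, 1 reversal → CW.
shaft II → shaft III: external mesh, 1 reversal → CCW.
shaft III → shaft IV: driver → idler → driven is 2 external meshes, 2 reversals → CCW.
shaft IV → the head-shaft: external mesh, 1 reversal → CW.
5 reversals in total — an odd number — so the head-shaft turns opposite to the gearmotor.

clockwise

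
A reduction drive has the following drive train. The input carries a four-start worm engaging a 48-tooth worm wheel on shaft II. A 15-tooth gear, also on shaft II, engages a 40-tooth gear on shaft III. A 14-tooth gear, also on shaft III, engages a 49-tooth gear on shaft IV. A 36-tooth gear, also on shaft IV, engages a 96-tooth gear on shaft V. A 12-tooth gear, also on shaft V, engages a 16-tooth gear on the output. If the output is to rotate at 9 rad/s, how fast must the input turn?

Overall ratio R = 12 × 2.6667 × 3.5 × 2.6667 × 1.3333 = 398.22.
Required input speed = output speed × R = 9 × 398.22 = 3584 rad/s.

3584 rad/s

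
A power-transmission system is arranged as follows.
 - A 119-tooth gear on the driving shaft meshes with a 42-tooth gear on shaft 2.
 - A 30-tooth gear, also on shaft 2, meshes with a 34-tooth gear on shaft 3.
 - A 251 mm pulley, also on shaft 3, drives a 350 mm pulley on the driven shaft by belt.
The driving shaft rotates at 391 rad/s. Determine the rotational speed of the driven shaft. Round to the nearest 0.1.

701.0 rad/s

gear mesh 42/119 = 0.35294 → 391/0.35294 = 1107.8 rad/s
gear mesh 34/30 = 1.1333 → 1107.8/1.1333 = 977.5 rad/s
belt 350/251 = 1.3944 → 977.5/1.3944 = 701.01 rad/s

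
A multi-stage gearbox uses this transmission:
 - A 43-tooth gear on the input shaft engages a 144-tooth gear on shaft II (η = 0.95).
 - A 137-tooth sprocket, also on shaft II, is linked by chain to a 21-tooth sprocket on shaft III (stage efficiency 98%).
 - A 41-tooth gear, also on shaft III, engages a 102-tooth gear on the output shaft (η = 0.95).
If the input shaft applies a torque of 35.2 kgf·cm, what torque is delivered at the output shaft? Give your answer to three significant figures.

39.8 kgf·cm

gear mesh 144/43 = 3.3488 → τ = 35.2·3.3488·0.95 = 111.99 kgf·cm
chain 21/137 = 0.15328 → τ = 111.99·0.15328·0.98 = 16.822 kgf·cm
gear mesh 102/41 = 2.4878 → τ = 16.822·2.4878·0.95 = 39.758 kgf·cm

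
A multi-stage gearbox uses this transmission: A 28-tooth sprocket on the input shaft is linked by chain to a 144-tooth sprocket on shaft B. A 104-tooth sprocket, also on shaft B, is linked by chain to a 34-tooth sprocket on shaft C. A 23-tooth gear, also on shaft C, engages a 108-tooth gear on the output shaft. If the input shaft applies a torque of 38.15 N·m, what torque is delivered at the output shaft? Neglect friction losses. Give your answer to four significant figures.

301.2 N·m

Chain: ratio = 144/28 = 5.1429; torque at shaft B = 38.15 × 5.1429 = 196.2 N·m.
Chain: ratio = 34/104 = 0.32692; torque at shaft C = 196.2 × 0.32692 = 64.142 N·m.
Gear mesh: ratio = 108/23 = 4.6957; torque at the output shaft = 64.142 × 4.6957 = 301.19 N·m.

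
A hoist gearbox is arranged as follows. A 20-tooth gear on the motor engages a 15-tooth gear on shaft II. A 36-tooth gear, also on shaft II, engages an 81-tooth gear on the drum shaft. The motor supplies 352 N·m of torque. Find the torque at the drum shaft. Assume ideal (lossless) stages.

Gear mesh: ratio = 15/20 = 0.75; torque at shaft II = 352 × 0.75 = 264 N·m.
Gear mesh: ratio = 81/36 = 2.25; torque at the drum shaft = 264 × 2.25 = 594 N·m.

594 N·m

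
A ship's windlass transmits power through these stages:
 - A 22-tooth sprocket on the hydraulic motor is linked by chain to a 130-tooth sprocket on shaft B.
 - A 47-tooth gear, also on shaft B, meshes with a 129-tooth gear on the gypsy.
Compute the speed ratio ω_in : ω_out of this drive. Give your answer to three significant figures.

16.2

Each stage contributes driven/driver: chain 130/22 = 5.9091, gear mesh 129/47 = 2.7447.
Overall: 5.9091 × 2.7447 = 16.219.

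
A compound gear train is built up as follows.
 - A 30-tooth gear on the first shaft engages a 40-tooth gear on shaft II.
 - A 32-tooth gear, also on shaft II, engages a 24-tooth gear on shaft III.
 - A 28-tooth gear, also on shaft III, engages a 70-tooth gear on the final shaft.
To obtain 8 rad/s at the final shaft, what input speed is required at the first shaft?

Overall ratio R = 1.3333 × 0.75 × 2.5 = 2.5.
Required input speed = output speed × R = 8 × 2.5 = 20 rad/s.

20 rad/s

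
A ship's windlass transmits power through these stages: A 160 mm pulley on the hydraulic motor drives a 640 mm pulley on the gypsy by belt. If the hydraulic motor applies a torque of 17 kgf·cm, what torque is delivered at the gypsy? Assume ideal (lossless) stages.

belt 640/160 = 4 → τ = 17·4 = 68 kgf·cm

68 kgf·cm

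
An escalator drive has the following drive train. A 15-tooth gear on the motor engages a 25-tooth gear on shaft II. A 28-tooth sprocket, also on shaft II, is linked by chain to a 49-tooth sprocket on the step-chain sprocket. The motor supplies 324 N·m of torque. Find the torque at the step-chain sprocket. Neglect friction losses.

Gear mesh: ratio = 25/15 = 1.6667; torque at shaft II = 324 × 1.6667 = 540 N·m.
Chain: ratio = 49/28 = 1.75; torque at the step-chain sprocket = 540 × 1.75 = 945 N·m.

945 N·m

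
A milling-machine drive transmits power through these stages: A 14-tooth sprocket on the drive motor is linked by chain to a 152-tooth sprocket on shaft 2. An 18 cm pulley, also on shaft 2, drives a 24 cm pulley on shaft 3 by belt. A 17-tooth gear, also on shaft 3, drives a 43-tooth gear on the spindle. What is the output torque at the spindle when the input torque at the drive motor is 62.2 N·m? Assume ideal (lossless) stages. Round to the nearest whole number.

chain 152/14 = 10.857 → τ = 62.2·10.857 = 675.31 N·m
belt 24/18 = 1.3333 → τ = 675.31·1.3333 = 900.42 N·m
gear mesh 43/17 = 2.5294 → τ = 900.42·2.5294 = 2277.5 N·m

2278 N·m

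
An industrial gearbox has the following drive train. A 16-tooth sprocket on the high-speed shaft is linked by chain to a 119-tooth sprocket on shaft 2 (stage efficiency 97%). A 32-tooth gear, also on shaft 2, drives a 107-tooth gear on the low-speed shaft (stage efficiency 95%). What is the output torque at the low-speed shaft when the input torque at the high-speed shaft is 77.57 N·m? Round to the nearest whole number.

chain 119/16 = 7.4375 → τ = 77.57·7.4375·0.97 = 559.62 N·m
gear mesh 107/32 = 3.3438 → τ = 559.62·3.3438·0.95 = 1777.7 N·m

1778 N·m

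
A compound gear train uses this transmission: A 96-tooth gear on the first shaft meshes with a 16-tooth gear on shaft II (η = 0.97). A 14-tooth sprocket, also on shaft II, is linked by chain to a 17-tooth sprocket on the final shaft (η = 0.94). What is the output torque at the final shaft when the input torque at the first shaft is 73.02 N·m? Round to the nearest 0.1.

13.5 N·m

After the gear mesh (16/96): 73.02 × 0.16667 × 0.97 = 11.805 N·m
After the chain (17/14): 11.805 × 1.2143 × 0.94 = 13.474 N·m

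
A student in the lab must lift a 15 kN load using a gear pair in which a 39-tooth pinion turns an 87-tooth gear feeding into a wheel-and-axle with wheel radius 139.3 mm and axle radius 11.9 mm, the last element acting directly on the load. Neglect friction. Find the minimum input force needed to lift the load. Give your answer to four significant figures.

Gear pair MA = 87/39 = 2.2308.
Wheel-and-axle MA = R/r = 139.3/11.9 = 11.706.
Combined ideal MA = 2.2308 × 11.706 = 26.113.
Effort = load / MA = 15 / 26.113 = 0.57442 kN.

0.5744 kN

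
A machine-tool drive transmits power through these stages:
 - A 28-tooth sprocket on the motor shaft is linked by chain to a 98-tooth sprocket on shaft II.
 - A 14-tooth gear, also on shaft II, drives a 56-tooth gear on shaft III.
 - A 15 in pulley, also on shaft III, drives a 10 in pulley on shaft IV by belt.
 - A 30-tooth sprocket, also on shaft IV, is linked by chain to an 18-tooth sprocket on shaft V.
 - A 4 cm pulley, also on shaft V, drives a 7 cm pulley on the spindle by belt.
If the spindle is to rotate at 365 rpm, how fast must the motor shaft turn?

3577 rpm

Overall ratio R = 3.5 × 4 × 0.66667 × 0.6 × 1.75 = 9.8.
Required input speed = output speed × R = 365 × 9.8 = 3577 rpm.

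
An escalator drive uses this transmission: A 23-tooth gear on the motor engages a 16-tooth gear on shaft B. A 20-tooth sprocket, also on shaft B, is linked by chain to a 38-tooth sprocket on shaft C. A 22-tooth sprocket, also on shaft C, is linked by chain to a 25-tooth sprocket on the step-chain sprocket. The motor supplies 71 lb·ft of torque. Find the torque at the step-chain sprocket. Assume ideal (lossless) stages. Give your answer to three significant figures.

107 lb·ft

Gear mesh: ratio = 16/23 = 0.69565; torque at shaft B = 71 × 0.69565 = 49.391 lb·ft.
Chain: ratio = 38/20 = 1.9; torque at shaft C = 49.391 × 1.9 = 93.843 lb·ft.
Chain: ratio = 25/22 = 1.1364; torque at the step-chain sprocket = 93.843 × 1.1364 = 106.64 lb·ft.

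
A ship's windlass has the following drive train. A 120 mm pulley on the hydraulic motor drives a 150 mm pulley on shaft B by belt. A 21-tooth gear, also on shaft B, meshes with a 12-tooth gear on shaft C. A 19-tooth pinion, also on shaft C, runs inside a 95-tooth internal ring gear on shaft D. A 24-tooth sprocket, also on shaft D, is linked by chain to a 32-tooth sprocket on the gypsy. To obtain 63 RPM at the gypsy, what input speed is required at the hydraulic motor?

Overall ratio R = 1.25 × 0.57143 × 5 × 1.3333 = 4.7619.
Required input speed = output speed × R = 63 × 4.7619 = 300 RPM.

300 RPM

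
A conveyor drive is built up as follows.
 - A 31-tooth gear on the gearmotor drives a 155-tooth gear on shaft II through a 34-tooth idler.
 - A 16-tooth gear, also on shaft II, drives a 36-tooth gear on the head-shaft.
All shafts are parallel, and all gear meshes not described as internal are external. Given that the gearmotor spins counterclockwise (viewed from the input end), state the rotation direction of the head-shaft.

clockwise

the gearmotor → shaft II: driver → idler → driven is 2 external meshes, 2 reversals → CCW.
shaft II → the head-shaft: external mesh, 1 reversal → CW.
3 reversals in total — an odd number — so the head-shaft turns opposite to the gearmotor.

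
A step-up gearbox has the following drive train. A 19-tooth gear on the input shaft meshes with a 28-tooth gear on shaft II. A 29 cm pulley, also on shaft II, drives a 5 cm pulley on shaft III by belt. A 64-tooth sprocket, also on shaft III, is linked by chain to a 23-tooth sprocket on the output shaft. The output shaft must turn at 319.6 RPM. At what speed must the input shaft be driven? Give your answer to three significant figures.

29.2 RPM

Overall ratio R = 1.4737 × 0.17241 × 0.35938 = 0.091311.
Required input speed = output speed × R = 319.6 × 0.091311 = 29.183 RPM.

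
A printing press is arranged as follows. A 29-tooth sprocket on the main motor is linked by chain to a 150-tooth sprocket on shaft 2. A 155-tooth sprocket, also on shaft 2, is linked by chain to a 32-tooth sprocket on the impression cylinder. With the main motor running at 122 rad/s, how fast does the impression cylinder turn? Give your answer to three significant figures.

chain 150/29 = 5.1724 → 122/5.1724 = 23.587 rad/s
chain 32/155 = 0.20645 → 23.587/0.20645 = 114.25 rad/s

114 rad/s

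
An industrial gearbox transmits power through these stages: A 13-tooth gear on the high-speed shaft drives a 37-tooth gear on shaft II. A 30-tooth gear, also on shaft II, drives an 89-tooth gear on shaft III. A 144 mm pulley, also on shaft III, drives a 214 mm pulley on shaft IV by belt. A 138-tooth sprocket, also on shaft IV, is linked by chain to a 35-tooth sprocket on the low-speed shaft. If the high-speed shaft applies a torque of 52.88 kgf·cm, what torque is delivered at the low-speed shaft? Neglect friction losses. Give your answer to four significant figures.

Gear mesh: ratio = 37/13 = 2.8462; torque at shaft II = 52.88 × 2.8462 = 150.5 kgf·cm.
Gear mesh: ratio = 89/30 = 2.9667; torque at shaft III = 150.5 × 2.9667 = 446.5 kgf·cm.
Belt: ratio = 214/144 = 1.4861; torque at shaft IV = 446.5 × 1.4861 = 663.54 kgf·cm.
Chain: ratio = 35/138 = 0.25362; torque at the low-speed shaft = 663.54 × 0.25362 = 168.29 kgf·cm.

168.3 kgf·cm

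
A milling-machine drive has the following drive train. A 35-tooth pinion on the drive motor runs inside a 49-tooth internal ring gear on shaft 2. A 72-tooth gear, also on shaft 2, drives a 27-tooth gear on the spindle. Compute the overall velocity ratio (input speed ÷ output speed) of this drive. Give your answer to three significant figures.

0.525

Each stage contributes driven/driver: internal gear 49/35 = 1.4, gear mesh 27/72 = 0.375.
Overall: 1.4 × 0.375 = 0.525.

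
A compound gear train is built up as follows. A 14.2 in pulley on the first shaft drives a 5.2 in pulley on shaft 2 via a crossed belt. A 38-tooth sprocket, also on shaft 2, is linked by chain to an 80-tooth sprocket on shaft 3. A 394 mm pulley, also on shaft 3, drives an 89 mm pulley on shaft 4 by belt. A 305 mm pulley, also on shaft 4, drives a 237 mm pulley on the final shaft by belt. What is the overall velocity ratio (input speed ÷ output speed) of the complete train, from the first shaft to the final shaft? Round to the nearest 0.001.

0.135

Each stage contributes driven/driver: belt 5.2/14.2 = 0.3662, chain 80/38 = 2.1053, belt 89/394 = 0.22589, belt 237/305 = 0.77705.
Overall: 0.3662 × 2.1053 × 0.22589 × 0.77705 = 0.13532.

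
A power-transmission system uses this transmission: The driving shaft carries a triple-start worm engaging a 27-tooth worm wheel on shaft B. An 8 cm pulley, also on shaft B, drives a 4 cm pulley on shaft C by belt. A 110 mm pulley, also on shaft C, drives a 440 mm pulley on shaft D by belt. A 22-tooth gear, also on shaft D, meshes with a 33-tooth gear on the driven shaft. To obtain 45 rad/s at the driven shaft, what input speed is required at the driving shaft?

Overall ratio R = 9 × 0.5 × 4 × 1.5 = 27.
Required input speed = output speed × R = 45 × 27 = 1215 rad/s.

1215 rad/s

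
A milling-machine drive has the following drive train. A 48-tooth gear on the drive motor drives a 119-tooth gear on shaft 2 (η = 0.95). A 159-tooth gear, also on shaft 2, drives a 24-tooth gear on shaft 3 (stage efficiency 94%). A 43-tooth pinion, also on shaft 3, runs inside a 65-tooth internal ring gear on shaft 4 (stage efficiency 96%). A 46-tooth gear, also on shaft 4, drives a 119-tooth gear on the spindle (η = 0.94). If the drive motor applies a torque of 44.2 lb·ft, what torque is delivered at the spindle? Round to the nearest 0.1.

gear mesh 119/48 = 2.4792 → τ = 44.2·2.4792·0.95 = 104.1 lb·ft
gear mesh 24/159 = 0.15094 → τ = 104.1·0.15094·0.94 = 14.77 lb·ft
internal gear 65/43 = 1.5116 → τ = 14.77·1.5116·0.96 = 21.434 lb·ft
gear mesh 119/46 = 2.587 → τ = 21.434·2.587·0.94 = 52.123 lb·ft

52.1 lb·ft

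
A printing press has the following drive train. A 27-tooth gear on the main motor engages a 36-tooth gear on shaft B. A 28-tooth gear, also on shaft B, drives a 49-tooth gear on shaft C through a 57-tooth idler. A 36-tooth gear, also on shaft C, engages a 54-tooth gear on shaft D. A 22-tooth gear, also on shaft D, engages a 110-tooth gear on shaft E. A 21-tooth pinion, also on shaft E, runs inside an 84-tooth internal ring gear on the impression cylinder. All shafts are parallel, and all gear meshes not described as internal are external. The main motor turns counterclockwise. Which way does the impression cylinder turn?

clockwise

the main motor → shaft B: external mesh, 1 reversal → CW.
shaft B → shaft C: driver → idler → driven is 2 external meshes, 2 reversals → CW.
shaft C → shaft D: external mesh, 1 reversal → CCW.
shaft D → shaft E: external mesh, 1 reversal → CW.
shaft E → the impression cylinder: internal mesh, same direction → CW.
5 reversals in total — an odd number — so the impression cylinder turns opposite to the main motor.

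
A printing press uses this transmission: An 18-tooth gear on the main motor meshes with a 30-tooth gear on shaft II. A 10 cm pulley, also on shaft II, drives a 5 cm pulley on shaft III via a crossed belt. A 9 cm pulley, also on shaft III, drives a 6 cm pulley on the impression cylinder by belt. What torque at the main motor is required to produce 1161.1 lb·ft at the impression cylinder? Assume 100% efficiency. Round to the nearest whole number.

Overall ratio R = 1.6667 × 0.5 × 0.66667 = 0.55556.
Input torque = output torque / R = 1161.1 / 0.55556 = 2090 lb·ft.

2090 lb·ft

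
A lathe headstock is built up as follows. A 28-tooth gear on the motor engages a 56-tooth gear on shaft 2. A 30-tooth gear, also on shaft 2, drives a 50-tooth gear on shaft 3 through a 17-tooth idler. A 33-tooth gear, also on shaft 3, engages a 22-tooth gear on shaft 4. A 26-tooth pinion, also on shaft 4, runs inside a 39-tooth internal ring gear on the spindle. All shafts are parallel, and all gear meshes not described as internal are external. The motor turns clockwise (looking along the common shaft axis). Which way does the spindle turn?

the motor → shaft 2: external mesh, 1 reversal → CCW.
shaft 2 → shaft 3: driver → idler → driven is 2 external meshes, 2 reversals → CCW.
shaft 3 → shaft 4: external mesh, 1 reversal → CW.
shaft 4 → the spindle: internal mesh, same direction → CW.
4 reversals in total — an even number — so the spindle turns the same way as the motor.

clockwise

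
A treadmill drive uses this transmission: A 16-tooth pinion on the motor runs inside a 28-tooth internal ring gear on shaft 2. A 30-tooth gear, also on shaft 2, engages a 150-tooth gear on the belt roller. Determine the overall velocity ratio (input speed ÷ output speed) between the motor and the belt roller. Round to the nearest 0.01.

8.75

Each stage contributes driven/driver: internal gear 28/16 = 1.75, gear mesh 150/30 = 5.
Overall: 1.75 × 5 = 8.75.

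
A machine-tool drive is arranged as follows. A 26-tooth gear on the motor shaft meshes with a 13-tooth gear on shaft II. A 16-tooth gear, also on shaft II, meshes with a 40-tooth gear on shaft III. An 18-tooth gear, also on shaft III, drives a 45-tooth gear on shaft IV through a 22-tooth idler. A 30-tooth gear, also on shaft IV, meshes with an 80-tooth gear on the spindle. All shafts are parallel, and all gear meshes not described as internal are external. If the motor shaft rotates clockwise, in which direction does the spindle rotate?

counterclockwise

the motor shaft → shaft II: external mesh, 1 reversal → CCW.
shaft II → shaft III: external mesh, 1 reversal → CW.
shaft III → shaft IV: driver → idler → driven is 2 external meshes, 2 reversals → CW.
shaft IV → the spindle: external mesh, 1 reversal → CCW.
5 reversals in total — an odd number — so the spindle turns opposite to the motor shaft.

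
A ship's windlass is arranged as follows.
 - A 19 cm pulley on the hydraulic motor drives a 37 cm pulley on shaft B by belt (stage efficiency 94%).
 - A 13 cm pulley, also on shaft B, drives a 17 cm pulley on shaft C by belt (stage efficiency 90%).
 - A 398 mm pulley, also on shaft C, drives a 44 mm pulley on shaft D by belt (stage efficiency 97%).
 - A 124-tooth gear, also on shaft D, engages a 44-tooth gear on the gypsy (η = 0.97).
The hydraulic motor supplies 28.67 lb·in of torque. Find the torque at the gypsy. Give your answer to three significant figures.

2.28 lb·in

belt 37/19 = 1.9474 → τ = 28.67·1.9474·0.94 = 52.481 lb·in
belt 17/13 = 1.3077 → τ = 52.481·1.3077·0.90 = 61.766 lb·in
belt 44/398 = 0.11055 → τ = 61.766·0.11055·0.97 = 6.6236 lb·in
gear mesh 44/124 = 0.35484 → τ = 6.6236·0.35484·0.97 = 2.2798 lb·in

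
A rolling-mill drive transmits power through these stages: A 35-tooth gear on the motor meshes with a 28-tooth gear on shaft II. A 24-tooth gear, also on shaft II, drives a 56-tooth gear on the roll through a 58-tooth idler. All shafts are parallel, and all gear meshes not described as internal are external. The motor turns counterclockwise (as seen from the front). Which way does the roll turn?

the motor → shaft II: external mesh, 1 reversal → CW.
shaft II → the roll: driver → idler → driven is 2 external meshes, 2 reversals → CW.
3 reversals in total — an odd number — so the roll turns opposite to the motor.

clockwise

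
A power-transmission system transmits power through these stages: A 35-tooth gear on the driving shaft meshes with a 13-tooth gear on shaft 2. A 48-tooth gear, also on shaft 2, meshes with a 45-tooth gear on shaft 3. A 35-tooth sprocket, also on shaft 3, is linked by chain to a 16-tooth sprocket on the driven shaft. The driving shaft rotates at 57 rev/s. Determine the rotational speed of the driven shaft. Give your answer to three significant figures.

358 rev/s

Gear mesh: ratio = 13/35 = 0.37143, so shaft 2 turns at 57 / 0.37143 = 153.46 rev/s.
Gear mesh: ratio = 45/48 = 0.9375, so shaft 3 turns at 153.46 / 0.9375 = 163.69 rev/s.
Chain: ratio = 16/35 = 0.45714, so the driven shaft turns at 163.69 / 0.45714 = 358.08 rev/s.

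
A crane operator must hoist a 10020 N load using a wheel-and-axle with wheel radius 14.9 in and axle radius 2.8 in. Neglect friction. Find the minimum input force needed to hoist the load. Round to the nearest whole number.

1883 N

Wheel-and-axle MA = R/r = 14.9/2.8 = 5.3214.
Effort = load / MA = 10020 / 5.3214 = 1883 N.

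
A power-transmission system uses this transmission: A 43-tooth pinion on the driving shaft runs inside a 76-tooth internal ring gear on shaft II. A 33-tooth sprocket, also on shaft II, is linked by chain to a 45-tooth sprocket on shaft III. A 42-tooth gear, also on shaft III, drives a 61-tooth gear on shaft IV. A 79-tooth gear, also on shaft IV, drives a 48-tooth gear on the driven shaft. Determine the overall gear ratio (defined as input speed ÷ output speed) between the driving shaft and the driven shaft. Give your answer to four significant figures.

Each stage contributes driven/driver: internal gear 76/43 = 1.7674, chain 45/33 = 1.3636, gear mesh 61/42 = 1.4524, gear mesh 48/79 = 0.60759.
Overall: 1.7674 × 1.3636 × 1.4524 × 0.60759 = 2.1269.

2.127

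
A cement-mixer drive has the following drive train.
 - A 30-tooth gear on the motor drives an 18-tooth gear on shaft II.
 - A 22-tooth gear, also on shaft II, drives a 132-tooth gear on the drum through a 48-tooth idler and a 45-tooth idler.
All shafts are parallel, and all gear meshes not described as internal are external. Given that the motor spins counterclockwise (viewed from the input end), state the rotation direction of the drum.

counterclockwise

the motor → shaft II: external mesh, 1 reversal → CW.
shaft II → the drum: driver → idler → idler → driven is 3 external meshes, 3 reversals → CCW.
4 reversals in total — an even number — so the drum turns the same way as the motor.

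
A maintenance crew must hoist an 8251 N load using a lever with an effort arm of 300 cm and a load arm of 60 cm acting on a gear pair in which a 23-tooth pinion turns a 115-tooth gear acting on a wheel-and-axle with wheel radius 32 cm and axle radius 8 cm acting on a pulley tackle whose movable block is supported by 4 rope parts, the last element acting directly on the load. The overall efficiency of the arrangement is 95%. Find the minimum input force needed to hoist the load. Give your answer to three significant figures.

Lever MA = effort arm / load arm = 300/60 = 5.
Gear pair MA = 115/23 = 5.
Wheel-and-axle MA = R/r = 32/8 = 4.
Block-and-tackle MA = number of supporting rope parts = 4.
Combined ideal MA = 5 × 5 × 4 × 4 = 400.
Actual MA = 400 × 0.95 = 380.
Effort = load / actual MA = 8251 / 380 = 21.713 N.

21.7 N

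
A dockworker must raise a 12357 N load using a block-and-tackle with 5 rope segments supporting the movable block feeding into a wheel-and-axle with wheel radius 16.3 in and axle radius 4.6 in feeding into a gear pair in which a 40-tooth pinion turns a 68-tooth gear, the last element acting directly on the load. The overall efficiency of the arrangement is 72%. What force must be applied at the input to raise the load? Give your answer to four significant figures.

Block-and-tackle MA = number of supporting rope parts = 5.
Wheel-and-axle MA = R/r = 16.3/4.6 = 3.5435.
Gear pair MA = 68/40 = 1.7.
Combined ideal MA = 5 × 3.5435 × 1.7 = 30.12.
Actual MA = 30.12 × 0.72 = 21.686.
Effort = load / actual MA = 12357 / 21.686 = 569.81 N.

569.8 N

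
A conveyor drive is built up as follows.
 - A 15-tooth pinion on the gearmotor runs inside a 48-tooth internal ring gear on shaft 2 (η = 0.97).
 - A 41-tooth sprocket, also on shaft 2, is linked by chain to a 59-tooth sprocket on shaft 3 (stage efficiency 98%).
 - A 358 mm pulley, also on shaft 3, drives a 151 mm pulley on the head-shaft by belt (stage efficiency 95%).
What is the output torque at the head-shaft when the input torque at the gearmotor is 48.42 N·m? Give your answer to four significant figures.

84.93 N·m

Internal gear: ratio = 48/15 = 3.2; torque at shaft 2 = 48.42 × 3.2 × 0.97 = 150.3 N·m.
Chain: ratio = 59/41 = 1.439; torque at shaft 3 = 150.3 × 1.439 × 0.98 = 211.95 N·m.
Belt: ratio = 151/358 = 0.42179; torque at the head-shaft = 211.95 × 0.42179 × 0.95 = 84.929 N·m.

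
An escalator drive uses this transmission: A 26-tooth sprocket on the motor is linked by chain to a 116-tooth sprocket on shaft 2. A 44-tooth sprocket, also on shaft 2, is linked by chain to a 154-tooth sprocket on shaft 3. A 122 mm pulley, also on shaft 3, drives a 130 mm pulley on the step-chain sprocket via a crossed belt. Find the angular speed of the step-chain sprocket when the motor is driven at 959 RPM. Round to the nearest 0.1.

57.6 RPM

chain 116/26 = 4.4615 → 959/4.4615 = 214.95 RPM
chain 154/44 = 3.5 → 214.95/3.5 = 61.414 RPM
belt 130/122 = 1.0656 → 61.414/1.0656 = 57.634 RPM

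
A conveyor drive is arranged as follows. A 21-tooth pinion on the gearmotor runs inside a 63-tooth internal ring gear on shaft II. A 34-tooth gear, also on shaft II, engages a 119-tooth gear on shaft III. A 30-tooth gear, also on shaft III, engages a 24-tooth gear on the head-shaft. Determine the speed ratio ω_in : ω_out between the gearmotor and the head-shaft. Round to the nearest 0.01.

8.40

Each stage contributes driven/driver: internal gear 63/21 = 3, gear mesh 119/34 = 3.5, gear mesh 24/30 = 0.8.
Overall: 3 × 3.5 × 0.8 = 8.4.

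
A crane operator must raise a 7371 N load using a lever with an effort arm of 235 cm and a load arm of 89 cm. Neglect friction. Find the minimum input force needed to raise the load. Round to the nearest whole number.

2792 N

Lever MA = effort arm / load arm = 235/89 = 2.6404.
Effort = load / MA = 7371 / 2.6404 = 2791.6 N.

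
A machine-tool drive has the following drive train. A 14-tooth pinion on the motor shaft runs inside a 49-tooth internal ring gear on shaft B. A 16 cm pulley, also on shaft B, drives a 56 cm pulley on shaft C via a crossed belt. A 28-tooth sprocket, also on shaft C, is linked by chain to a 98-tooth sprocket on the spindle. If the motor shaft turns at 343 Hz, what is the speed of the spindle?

internal gear 49/14 = 3.5 → 343/3.5 = 98 Hz
belt 56/16 = 3.5 → 98/3.5 = 28 Hz
chain 98/28 = 3.5 → 28/3.5 = 8 Hz

8 Hz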